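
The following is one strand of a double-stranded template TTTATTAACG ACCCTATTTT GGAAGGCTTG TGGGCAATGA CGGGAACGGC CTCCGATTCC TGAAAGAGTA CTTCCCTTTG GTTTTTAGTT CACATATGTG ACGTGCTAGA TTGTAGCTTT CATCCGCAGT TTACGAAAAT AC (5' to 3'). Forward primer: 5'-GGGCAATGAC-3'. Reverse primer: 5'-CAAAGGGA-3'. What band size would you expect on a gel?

49 bp

The forward primer matches the template at positions 32–41.
The reverse primer's reverse complement is TCCCTTTG, which matches the template at positions 73–80.
Amplicon spans positions 32–80: 49 bp.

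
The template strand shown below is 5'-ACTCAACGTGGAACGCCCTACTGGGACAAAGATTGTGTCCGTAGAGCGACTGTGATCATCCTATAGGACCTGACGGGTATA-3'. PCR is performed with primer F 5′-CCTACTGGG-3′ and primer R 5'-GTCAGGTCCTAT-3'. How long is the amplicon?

The forward primer matches the template at positions 17–25.
Reverse complement of the reverse primer: ATAGGACCTGAC. This occurs on the top strand at positions 63–74.
Product length = (reverse-primer end) − (forward-primer start) + 1 = 74 − 17 + 1 = 58 bp.

58 bp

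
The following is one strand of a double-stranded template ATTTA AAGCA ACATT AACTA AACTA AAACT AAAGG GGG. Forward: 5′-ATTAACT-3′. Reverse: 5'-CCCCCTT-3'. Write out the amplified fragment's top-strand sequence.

5'-ATTAACTAAACTAAAACTAAAGGGGG-3'

Scanning the template, ATTAACT occurs at positions 13–19; this primer anneals to the bottom strand there with its 3' end pointing downstream.
The reverse primer's reverse complement is AAGGGGG, which matches the template at positions 32–38.
The product is the template from position 13 through 38 (26 bp).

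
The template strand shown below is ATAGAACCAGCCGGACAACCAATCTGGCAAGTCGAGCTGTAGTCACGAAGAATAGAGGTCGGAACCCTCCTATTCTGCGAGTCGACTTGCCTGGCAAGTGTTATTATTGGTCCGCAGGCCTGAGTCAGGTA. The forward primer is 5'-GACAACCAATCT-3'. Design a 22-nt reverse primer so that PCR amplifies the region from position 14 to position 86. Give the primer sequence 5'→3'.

5'-GTCGACTCGCAGAATAGGAGGG-3'

The product's 3' end on the top strand is position 86.
The reverse primer anneals to the top strand over positions 65–86, i.e. to CCCTCCTATTCTGCGAGTCGAC.
Its sequence written 5'→3' is the reverse complement: GTCGACTCGCAGAATAGGAGGG.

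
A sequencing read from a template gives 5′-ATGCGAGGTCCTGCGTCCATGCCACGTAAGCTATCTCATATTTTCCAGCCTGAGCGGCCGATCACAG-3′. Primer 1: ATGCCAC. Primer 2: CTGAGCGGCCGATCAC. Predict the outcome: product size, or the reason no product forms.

Primer 1 (ATGCCAC) matches the top strand at positions 19–25 (3' end points downstream).
Primer 2 (CTGAGCGGCCGATCAC) also matches the top strand directly, at positions 50–65 — its reverse complement GTGATCGGCCGCTCAG is not present.
Both primers anneal to the bottom strand with 3' ends pointing the same way, so neither can prime synthesis back toward the other.

No product — both primers anneal to the same strand and extend in the same direction.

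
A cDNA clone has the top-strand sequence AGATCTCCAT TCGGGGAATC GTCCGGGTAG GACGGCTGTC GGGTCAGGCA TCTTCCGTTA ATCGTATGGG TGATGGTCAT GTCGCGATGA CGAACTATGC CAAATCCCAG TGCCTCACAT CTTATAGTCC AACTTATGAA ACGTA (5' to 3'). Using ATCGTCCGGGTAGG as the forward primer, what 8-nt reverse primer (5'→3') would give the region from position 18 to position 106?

5'-GATTTGGC-3'

The product's 3' end on the top strand is position 106.
The reverse primer anneals to the top strand over positions 99–106, i.e. to GCCAAATC.
Its sequence written 5'→3' is the reverse complement: GATTTGGC.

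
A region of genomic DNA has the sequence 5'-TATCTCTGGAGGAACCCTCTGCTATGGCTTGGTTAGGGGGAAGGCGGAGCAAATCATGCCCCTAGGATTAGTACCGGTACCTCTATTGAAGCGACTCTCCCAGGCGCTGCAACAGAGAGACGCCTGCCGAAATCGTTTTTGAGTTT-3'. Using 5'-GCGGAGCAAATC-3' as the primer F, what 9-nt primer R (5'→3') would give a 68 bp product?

5'-TGCAGCGCC-3'

The forward primer binds at positions 44–55, so a 68 bp product ends at position 44 + 68 − 1 = 111.
The reverse primer anneals to the top strand over positions 103–111, i.e. to GGCGCTGCA.
Its sequence written 5'→3' is the reverse complement: TGCAGCGCC.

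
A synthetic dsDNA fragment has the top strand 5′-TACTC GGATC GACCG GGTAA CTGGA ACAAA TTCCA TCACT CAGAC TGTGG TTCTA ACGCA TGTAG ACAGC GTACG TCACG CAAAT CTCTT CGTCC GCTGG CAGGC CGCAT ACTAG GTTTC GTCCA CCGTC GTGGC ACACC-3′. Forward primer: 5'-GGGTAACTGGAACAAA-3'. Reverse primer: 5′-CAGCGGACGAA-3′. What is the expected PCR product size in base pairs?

85 bp

The forward primer matches the template at positions 15–30.
The reverse primer's reverse complement is TTCGTCCGCTG, which matches the template at positions 89–99.
Product length = (reverse-primer end) − (forward-primer start) + 1 = 99 − 15 + 1 = 85 bp.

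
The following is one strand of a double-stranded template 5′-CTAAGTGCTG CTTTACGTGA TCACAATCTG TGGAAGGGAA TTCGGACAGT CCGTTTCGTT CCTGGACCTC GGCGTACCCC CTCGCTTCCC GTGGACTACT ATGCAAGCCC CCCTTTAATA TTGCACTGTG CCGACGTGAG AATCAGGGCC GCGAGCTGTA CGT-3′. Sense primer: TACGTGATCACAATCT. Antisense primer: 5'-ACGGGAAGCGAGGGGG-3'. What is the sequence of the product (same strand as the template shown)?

5'-TACGTGATCACAATCTGTGGAAGGGAATTCGGACAGTCCGTTTCGTTCCTGGACCTCGGCGTACCCCCTCGCTTCCCGT-3'

Scanning the template, TACGTGATCACAATCT occurs at positions 14–29; this primer anneals to the bottom strand there with its 3' end pointing downstream.
The reverse primer's reverse complement is CCCCCTCGCTTCCCGT, which matches the template at positions 77–92.
The product is the template from position 14 through 92 (79 bp).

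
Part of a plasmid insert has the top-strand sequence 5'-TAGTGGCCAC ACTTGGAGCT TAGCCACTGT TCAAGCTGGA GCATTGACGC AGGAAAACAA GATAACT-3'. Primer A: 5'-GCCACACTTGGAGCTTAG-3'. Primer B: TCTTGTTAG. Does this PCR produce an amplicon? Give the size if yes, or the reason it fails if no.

No product — primer B has no binding site in the template.

Primer B (TCTTGTTAG) does not match the top strand, and its reverse complement CTAACAAGA does not match either.
With no annealing site for primer B, no amplification occurs.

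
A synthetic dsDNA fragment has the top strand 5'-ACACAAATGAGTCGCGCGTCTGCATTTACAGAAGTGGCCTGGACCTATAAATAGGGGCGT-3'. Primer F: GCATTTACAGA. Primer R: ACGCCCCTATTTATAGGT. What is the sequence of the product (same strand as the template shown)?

5'-GCATTTACAGAAGTGGCCTGGACCTATAAATAGGGGCGT-3'

Forward primer GCATTTACAGA is found on the top strand at positions 22–32.
The reverse primer's reverse complement is ACCTATAAATAGGGGCGT, which matches the template at positions 43–60.
The product is the template from position 22 through 60 (39 bp).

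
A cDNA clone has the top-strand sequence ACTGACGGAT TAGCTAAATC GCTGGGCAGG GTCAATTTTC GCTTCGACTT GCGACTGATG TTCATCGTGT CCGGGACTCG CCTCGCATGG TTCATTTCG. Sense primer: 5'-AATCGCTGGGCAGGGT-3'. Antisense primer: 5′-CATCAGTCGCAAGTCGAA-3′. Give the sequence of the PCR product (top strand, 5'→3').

The forward primer matches the template at positions 17–32.
The reverse primer's reverse complement is TTCGACTTGCGACTGATG, which matches the template at positions 43–60.
The product is the template from position 17 through 60 (44 bp).

5'-AATCGCTGGGCAGGGTCAATTTTCGCTTCGACTTGCGACTGATG-3'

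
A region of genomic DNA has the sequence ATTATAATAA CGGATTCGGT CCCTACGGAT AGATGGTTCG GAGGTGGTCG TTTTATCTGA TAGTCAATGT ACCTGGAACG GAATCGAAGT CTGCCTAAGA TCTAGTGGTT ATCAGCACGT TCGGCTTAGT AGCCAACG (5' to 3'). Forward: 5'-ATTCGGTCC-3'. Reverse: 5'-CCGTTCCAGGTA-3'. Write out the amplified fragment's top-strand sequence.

Forward primer ATTCGGTCC is found on the top strand at positions 14–22.
Reverse complement of the reverse primer: TACCTGGAACGG. This occurs on the top strand at positions 70–81.
The product is the template from position 14 through 81 (68 bp).

5'-ATTCGGTCCCTACGGATAGATGGTTCGGAGGTGGTCGTTTTATCTGATAGTCAATGTACCTGGAACGG-3'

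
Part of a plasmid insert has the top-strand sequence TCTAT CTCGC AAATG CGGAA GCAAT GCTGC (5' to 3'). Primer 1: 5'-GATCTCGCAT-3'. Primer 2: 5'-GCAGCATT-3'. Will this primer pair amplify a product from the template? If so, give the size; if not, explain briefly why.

Primer 1 (GATCTCGCAT) does not match the top strand, and its reverse complement ATGCGAGATC does not match either.
With no annealing site for primer 1, no amplification occurs.

No product — primer 1 has no binding site in the template.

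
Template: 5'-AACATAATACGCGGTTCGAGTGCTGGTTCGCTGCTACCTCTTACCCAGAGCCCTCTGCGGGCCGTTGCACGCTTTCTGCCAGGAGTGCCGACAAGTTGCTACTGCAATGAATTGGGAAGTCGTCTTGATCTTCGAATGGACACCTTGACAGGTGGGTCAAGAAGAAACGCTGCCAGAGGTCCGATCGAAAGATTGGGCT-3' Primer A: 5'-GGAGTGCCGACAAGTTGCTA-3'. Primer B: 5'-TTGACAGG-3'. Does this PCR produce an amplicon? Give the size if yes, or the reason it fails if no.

No product — both primers anneal to the same strand and extend in the same direction.

Primer A (GGAGTGCCGACAAGTTGCTA) matches the top strand at positions 82–101 (3' end points downstream).
Primer B (TTGACAGG) also matches the top strand directly, at positions 145–152 — its reverse complement CCTGTCAA is not present.
Both primers anneal to the bottom strand with 3' ends pointing the same way, so neither can prime synthesis back toward the other.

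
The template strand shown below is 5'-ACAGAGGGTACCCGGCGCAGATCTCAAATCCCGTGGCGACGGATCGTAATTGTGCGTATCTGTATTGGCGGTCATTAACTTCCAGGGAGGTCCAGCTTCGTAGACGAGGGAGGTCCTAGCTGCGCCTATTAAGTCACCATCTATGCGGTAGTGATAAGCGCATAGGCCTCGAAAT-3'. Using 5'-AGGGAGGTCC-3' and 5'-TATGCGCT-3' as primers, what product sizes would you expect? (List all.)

81 bp, 58 bp

The forward primer AGGGAGGTCC matches the top strand at positions 84–93, 107–116.
The reverse primer's reverse complement is AGCGCATA, matching at positions 157–164.
Each forward site pairs with the reverse site to give a product ending at position 164: sizes 81, 58 bp.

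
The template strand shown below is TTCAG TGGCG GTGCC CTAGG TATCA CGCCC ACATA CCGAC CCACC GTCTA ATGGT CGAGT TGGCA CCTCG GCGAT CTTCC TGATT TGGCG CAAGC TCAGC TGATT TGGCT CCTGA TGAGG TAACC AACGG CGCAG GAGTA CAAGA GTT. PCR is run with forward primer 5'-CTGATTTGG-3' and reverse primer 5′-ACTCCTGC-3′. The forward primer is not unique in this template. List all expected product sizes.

60 bp, 40 bp

The forward primer CTGATTTGG matches the top strand at positions 80–88, 100–108.
The reverse primer's reverse complement is GCAGGAGT, matching at positions 132–139.
Each forward site pairs with the reverse site to give a product ending at position 139: sizes 60, 40 bp.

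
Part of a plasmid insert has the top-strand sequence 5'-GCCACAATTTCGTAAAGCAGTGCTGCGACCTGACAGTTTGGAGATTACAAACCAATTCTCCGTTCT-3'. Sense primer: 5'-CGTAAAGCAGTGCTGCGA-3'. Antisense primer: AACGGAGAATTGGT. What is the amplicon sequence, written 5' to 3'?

5'-CGTAAAGCAGTGCTGCGACCTGACAGTTTGGAGATTACAAACCAATTCTCCGTT-3'

Scanning the template, CGTAAAGCAGTGCTGCGA occurs at positions 11–28; this primer anneals to the bottom strand there with its 3' end pointing downstream.
Taking the reverse complement of AACGGAGAATTGGT gives ACCAATTCTCCGTT, found at positions 51–64 on the template; the primer anneals here to the top strand with its 3' end pointing upstream.
The product is the template from position 11 through 64 (54 bp).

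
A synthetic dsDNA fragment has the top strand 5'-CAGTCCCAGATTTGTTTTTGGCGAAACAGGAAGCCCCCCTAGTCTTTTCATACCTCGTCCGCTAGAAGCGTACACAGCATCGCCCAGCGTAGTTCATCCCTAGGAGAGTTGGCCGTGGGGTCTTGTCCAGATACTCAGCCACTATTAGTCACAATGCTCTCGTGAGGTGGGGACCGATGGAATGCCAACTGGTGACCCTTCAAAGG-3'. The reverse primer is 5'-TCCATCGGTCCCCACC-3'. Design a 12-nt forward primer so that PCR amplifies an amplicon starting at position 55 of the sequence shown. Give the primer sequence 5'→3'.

5'-TCGTCCGCTAGA-3'

The reverse primer's reverse complement GGTGGGGACCGATGGA matches the template at positions 166–181; the product starts at position 55.
The forward primer is identical to the top strand over positions 55–66: TCGTCCGCTAGA.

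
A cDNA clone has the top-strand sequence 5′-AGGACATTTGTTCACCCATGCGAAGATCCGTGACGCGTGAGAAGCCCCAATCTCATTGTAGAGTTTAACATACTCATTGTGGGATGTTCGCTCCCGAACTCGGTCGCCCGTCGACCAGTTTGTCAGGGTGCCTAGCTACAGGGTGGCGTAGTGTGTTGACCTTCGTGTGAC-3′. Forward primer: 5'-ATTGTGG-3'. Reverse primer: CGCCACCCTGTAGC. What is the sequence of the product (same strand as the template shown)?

5'-ATTGTGGGATGTTCGCTCCCGAACTCGGTCGCCCGTCGACCAGTTTGTCAGGGTGCCTAGCTACAGGGTGGCG-3'

Forward primer ATTGTGG is found on the top strand at positions 76–82.
Taking the reverse complement of CGCCACCCTGTAGC gives GCTACAGGGTGGCG, found at positions 135–148 on the template; the primer anneals here to the top strand with its 3' end pointing upstream.
The product is the template from position 76 through 148 (73 bp).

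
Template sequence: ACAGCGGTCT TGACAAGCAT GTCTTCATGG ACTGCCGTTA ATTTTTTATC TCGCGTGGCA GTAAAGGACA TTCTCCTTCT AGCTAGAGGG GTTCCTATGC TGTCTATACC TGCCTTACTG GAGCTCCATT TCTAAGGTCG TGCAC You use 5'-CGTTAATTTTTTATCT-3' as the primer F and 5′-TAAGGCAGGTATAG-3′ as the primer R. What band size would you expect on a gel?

82 bp

Forward primer CGTTAATTTTTTATCT is found on the top strand at positions 36–51.
Taking the reverse complement of TAAGGCAGGTATAG gives CTATACCTGCCTTA, found at positions 104–117 on the template; the primer anneals here to the top strand with its 3' end pointing upstream.
Product length = (reverse-primer end) − (forward-primer start) + 1 = 117 − 36 + 1 = 82 bp.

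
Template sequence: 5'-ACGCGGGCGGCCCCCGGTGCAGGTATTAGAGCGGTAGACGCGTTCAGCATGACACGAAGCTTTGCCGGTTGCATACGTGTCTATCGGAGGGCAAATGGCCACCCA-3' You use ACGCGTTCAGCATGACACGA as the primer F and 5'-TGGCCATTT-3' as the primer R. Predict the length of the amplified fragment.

64 bp

Forward primer ACGCGTTCAGCATGACACGA is found on the top strand at positions 38–57.
Reverse complement of the reverse primer: AAATGGCCA. This occurs on the top strand at positions 93–101.
Amplicon spans positions 38–101: 64 bp.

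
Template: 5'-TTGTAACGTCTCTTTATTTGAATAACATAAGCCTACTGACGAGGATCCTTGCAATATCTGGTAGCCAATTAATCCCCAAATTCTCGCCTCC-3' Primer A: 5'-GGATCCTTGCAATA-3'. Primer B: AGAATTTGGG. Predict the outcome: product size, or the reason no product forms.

Primer A (GGATCCTTGCAATA) matches the top strand at positions 43–56; it acts as a forward primer.
Primer B's reverse complement is CCCAAATTCT, matching the top strand at positions 75–84; it acts as a reverse primer.
The 3' ends face each other across positions 43–84, giving a 42 bp product.

Yes — a 42 bp product.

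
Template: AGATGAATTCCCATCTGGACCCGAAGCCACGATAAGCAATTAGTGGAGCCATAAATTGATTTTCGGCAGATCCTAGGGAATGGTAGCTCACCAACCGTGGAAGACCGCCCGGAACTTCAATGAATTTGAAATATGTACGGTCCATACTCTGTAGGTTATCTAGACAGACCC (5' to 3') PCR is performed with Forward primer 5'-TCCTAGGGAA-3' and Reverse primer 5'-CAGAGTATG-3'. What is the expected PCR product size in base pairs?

Forward primer TCCTAGGGAA is found on the top strand at positions 71–80.
Taking the reverse complement of CAGAGTATG gives CATACTCTG, found at positions 143–151 on the template; the primer anneals here to the top strand with its 3' end pointing upstream.
Product length = (reverse-primer end) − (forward-primer start) + 1 = 151 − 71 + 1 = 81 bp.

81 bp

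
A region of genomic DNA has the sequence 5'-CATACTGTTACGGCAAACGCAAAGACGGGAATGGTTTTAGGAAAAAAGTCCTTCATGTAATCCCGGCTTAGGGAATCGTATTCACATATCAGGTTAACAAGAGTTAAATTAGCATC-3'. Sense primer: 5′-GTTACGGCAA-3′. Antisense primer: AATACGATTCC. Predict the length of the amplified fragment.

Scanning the template, GTTACGGCAA occurs at positions 7–16; this primer anneals to the bottom strand there with its 3' end pointing downstream.
The reverse primer's reverse complement is GGAATCGTATT, which matches the template at positions 72–82.
The product runs from position 7 to position 82, so its length is 82 − 7 + 1 = 76 bp.

76 bp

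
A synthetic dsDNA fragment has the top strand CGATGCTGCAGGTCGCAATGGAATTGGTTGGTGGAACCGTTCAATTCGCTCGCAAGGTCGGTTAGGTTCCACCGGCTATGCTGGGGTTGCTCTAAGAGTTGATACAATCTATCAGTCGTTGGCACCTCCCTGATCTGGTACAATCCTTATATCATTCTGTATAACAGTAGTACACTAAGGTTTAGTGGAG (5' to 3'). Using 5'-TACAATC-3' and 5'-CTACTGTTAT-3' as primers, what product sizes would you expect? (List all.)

68 bp, 32 bp

The forward primer TACAATC matches the top strand at positions 103–109, 139–145.
The reverse primer's reverse complement is ATAACAGTAG, matching at positions 161–170.
Each forward site pairs with the reverse site to give a product ending at position 170: sizes 68, 32 bp.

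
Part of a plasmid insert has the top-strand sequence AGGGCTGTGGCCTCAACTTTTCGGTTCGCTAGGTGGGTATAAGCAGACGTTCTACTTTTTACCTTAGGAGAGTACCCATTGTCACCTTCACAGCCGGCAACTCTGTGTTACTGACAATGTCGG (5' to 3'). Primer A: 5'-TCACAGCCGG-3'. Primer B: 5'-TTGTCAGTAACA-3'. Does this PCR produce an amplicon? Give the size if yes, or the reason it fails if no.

Yes — a 30 bp product.

Primer A (TCACAGCCGG) matches the top strand at positions 88–97; it acts as a forward primer.
Primer B's reverse complement is TGTTACTGACAA, matching the top strand at positions 106–117; it acts as a reverse primer.
The 3' ends face each other across positions 88–117, giving a 30 bp product.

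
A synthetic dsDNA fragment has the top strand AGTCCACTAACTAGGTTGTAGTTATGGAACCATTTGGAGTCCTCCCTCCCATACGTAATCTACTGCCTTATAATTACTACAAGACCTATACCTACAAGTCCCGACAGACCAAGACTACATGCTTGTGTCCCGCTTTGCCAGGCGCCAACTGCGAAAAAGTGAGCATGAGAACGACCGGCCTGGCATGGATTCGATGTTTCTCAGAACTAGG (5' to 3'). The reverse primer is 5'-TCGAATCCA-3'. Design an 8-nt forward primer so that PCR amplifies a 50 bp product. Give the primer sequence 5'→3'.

The reverse primer's reverse complement TGGATTCGA matches the template at positions 186–194, so the product ends at position 194.
A 50 bp product then starts at position 194 − 50 + 1 = 145.
The forward primer is identical to the top strand there: CCAACTGC.

5'-CCAACTGC-3'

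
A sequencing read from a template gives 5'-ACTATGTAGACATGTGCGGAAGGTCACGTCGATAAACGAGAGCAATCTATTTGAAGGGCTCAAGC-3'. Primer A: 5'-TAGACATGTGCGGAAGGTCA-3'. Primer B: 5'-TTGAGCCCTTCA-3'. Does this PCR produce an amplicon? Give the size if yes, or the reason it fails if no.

Primer A (TAGACATGTGCGGAAGGTCA) matches the top strand at positions 7–26; it acts as a forward primer.
Primer B's reverse complement is TGAAGGGCTCAA, matching the top strand at positions 52–63; it acts as a reverse primer.
The 3' ends face each other across positions 7–63, giving a 57 bp product.

Yes — a 57 bp product.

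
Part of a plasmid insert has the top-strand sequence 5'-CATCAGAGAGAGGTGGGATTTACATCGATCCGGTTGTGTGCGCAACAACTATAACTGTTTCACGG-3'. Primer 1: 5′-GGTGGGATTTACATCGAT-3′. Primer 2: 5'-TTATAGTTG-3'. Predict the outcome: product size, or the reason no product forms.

Yes — a 43 bp product.

Primer 1 (GGTGGGATTTACATCGAT) matches the top strand at positions 12–29; it acts as a forward primer.
Primer 2's reverse complement is CAACTATAA, matching the top strand at positions 46–54; it acts as a reverse primer.
The 3' ends face each other across positions 12–54, giving a 43 bp product.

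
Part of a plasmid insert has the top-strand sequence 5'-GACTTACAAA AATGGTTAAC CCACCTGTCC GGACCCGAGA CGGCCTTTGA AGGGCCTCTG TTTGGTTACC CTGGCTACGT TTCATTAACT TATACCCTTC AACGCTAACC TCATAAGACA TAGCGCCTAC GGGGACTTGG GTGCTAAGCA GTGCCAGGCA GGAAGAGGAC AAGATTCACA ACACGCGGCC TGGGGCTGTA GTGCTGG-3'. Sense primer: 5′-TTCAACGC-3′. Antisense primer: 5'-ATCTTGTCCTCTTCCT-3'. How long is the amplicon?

Forward primer TTCAACGC is found on the top strand at positions 98–105.
Taking the reverse complement of ATCTTGTCCTCTTCCT gives AGGAAGAGGACAAGAT, found at positions 160–175 on the template; the primer anneals here to the top strand with its 3' end pointing upstream.
Amplicon spans positions 98–175: 78 bp.

78 bp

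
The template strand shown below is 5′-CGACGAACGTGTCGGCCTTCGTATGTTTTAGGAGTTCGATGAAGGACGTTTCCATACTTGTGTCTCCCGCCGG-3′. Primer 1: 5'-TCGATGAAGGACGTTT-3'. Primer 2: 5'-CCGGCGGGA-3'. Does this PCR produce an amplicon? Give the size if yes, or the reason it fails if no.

Yes — a 38 bp product.

Primer 1 (TCGATGAAGGACGTTT) matches the top strand at positions 36–51; it acts as a forward primer.
Primer 2's reverse complement is TCCCGCCGG, matching the top strand at positions 65–73; it acts as a reverse primer.
The 3' ends face each other across positions 36–73, giving a 38 bp product.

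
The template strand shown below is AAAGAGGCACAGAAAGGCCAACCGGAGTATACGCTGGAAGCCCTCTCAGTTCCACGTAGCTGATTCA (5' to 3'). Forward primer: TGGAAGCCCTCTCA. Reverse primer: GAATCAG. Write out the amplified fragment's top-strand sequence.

The forward primer matches the template at positions 35–48.
Reverse complement of the reverse primer: CTGATTC. This occurs on the top strand at positions 60–66.
The product is the template from position 35 through 66 (32 bp).

5'-TGGAAGCCCTCTCAGTTCCACGTAGCTGATTC-3'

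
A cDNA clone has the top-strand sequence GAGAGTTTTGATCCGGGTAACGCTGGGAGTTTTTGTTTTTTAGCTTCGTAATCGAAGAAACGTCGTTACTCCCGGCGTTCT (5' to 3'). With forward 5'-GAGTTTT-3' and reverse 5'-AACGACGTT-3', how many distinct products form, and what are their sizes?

Two products: 65 bp, 41 bp

The forward primer GAGTTTT matches the top strand at positions 3–9, 27–33.
The reverse primer's reverse complement is AACGTCGTT, matching at positions 59–67.
Each forward site pairs with the reverse site to give a product ending at position 67: sizes 65, 41 bp.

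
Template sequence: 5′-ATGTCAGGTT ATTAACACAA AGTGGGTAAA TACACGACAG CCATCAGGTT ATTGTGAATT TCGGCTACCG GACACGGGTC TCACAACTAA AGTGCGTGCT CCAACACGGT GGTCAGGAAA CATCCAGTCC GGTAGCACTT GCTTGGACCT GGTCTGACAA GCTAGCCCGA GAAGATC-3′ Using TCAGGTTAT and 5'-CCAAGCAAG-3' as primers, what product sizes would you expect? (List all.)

143 bp, 103 bp

The forward primer TCAGGTTAT matches the top strand at positions 4–12, 44–52.
The reverse primer's reverse complement is CTTGCTTGG, matching at positions 138–146.
Each forward site pairs with the reverse site to give a product ending at position 146: sizes 143, 103 bp.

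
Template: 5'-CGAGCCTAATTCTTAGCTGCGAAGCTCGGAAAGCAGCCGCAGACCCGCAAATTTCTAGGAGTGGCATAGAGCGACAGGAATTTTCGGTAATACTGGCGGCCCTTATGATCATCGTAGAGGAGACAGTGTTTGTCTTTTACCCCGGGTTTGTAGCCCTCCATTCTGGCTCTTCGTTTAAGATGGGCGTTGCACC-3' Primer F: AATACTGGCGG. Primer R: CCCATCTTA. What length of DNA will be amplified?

Scanning the template, AATACTGGCGG occurs at positions 89–99; this primer anneals to the bottom strand there with its 3' end pointing downstream.
Taking the reverse complement of CCCATCTTA gives TAAGATGGG, found at positions 176–184 on the template; the primer anneals here to the top strand with its 3' end pointing upstream.
Amplicon spans positions 89–184: 96 bp.

96 bp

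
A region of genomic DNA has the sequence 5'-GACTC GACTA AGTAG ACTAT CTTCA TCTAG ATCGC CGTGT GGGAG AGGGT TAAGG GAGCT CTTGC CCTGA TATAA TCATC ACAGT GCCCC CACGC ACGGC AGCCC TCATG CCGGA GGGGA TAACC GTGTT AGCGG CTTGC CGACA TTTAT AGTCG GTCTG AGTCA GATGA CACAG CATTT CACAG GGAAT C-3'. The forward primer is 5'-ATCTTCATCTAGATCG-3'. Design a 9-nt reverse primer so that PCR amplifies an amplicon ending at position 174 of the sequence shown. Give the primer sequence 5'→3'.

The forward primer binds at positions 19–34; the product's 3' end on the top strand is position 174.
The reverse primer anneals to the top strand over positions 166–174, i.e. to GATGACACA.
Its sequence written 5'→3' is the reverse complement: TGTGTCATC.

5'-TGTGTCATC-3'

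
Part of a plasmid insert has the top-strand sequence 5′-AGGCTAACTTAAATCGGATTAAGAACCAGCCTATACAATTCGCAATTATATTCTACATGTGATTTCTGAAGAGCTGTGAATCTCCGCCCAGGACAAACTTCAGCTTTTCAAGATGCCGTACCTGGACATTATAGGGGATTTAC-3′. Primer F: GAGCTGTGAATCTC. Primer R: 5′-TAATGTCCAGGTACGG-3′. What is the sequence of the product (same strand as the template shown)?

5'-GAGCTGTGAATCTCCGCCCAGGACAAACTTCAGCTTTTCAAGATGCCGTACCTGGACATTA-3'

The forward primer matches the template at positions 71–84.
Reverse complement of the reverse primer: CCGTACCTGGACATTA. This occurs on the top strand at positions 116–131.
The product is the template from position 71 through 131 (61 bp).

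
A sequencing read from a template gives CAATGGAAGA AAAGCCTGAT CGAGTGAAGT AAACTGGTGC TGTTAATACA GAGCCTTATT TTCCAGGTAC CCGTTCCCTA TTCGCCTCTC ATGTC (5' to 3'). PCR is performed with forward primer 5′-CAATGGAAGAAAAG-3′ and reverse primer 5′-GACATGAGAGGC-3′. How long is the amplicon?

95 bp

The forward primer matches the template at positions 1–14.
The reverse primer's reverse complement is GCCTCTCATGTC, which matches the template at positions 84–95.
Product length = (reverse-primer end) − (forward-primer start) + 1 = 95 − 1 + 1 = 95 bp.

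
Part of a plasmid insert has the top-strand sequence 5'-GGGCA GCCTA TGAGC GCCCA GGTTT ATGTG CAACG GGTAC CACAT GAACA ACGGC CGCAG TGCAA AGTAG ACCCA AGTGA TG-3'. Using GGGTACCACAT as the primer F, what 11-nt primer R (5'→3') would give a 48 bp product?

5'-CATCACTTGGG-3'

The forward primer binds at positions 35–45, so a 48 bp product ends at position 35 + 48 − 1 = 82.
The reverse primer anneals to the top strand over positions 72–82, i.e. to CCCAAGTGATG.
Its sequence written 5'→3' is the reverse complement: CATCACTTGGG.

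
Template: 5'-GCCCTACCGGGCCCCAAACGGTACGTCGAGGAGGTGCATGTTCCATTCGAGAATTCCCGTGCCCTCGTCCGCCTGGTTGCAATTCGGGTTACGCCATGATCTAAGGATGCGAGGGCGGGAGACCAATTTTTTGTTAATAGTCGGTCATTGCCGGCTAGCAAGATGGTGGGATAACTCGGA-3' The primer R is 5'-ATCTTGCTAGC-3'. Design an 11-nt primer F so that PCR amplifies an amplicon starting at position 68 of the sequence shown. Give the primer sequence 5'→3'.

5'-TCCGCCTGGTT-3'

The reverse primer's reverse complement GCTAGCAAGAT matches the template at positions 154–164; the product starts at position 68.
The forward primer is identical to the top strand over positions 68–78: TCCGCCTGGTT.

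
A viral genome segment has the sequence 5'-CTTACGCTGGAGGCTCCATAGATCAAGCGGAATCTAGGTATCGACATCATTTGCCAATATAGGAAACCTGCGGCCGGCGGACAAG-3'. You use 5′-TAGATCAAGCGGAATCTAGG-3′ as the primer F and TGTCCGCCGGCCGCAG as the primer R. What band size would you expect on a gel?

65 bp

The forward primer matches the template at positions 19–38.
The reverse primer's reverse complement is CTGCGGCCGGCGGACA, which matches the template at positions 68–83.
Amplicon spans positions 19–83: 65 bp.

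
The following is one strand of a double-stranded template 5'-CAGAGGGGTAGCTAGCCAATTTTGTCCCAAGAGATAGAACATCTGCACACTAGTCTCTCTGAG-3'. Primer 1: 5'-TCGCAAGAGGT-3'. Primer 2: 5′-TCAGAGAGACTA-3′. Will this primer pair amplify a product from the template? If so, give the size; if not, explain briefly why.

Primer 1 (TCGCAAGAGGT) does not match the top strand, and its reverse complement ACCTCTTGCGA does not match either.
With no annealing site for primer 1, no amplification occurs.

No product — primer 1 has no binding site in the template.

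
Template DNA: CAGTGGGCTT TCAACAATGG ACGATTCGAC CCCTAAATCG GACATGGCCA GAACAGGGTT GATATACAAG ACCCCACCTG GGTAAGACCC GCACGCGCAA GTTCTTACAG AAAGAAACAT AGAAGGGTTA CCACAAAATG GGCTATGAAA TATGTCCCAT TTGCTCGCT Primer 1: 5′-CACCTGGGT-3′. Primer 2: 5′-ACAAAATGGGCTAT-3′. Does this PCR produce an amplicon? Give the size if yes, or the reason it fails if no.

No product — both primers anneal to the same strand and extend in the same direction.

Primer 1 (CACCTGGGT) matches the top strand at positions 75–83 (3' end points downstream).
Primer 2 (ACAAAATGGGCTAT) also matches the top strand directly, at positions 133–146 — its reverse complement ATAGCCCATTTTGT is not present.
Both primers anneal to the bottom strand with 3' ends pointing the same way, so neither can prime synthesis back toward the other.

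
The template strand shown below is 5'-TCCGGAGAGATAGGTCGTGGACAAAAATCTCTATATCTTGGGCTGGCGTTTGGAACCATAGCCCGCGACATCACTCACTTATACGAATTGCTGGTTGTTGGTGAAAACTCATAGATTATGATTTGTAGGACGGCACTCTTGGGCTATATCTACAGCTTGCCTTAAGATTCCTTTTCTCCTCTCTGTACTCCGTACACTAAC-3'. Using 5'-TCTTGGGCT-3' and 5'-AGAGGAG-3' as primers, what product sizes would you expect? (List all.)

147 bp, 46 bp

The forward primer TCTTGGGCT matches the top strand at positions 36–44, 137–145.
The reverse primer's reverse complement is CTCCTCT, matching at positions 176–182.
Each forward site pairs with the reverse site to give a product ending at position 182: sizes 147, 46 bp.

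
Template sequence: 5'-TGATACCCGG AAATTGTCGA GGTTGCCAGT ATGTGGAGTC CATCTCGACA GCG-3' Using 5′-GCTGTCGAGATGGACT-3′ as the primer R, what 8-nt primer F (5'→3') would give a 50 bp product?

5'-ATACCCGG-3'

The reverse primer's reverse complement AGTCCATCTCGACAGC matches the template at positions 37–52, so the product ends at position 52.
A 50 bp product then starts at position 52 − 50 + 1 = 3.
The forward primer is identical to the top strand there: ATACCCGG.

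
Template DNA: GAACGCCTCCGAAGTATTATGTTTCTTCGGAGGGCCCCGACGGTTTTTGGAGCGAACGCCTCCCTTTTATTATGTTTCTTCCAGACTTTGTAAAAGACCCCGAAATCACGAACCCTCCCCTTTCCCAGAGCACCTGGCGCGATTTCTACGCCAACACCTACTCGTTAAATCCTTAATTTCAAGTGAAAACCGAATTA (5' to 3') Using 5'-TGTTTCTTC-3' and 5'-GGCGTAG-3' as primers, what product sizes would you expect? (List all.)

133 bp, 80 bp

The forward primer TGTTTCTTC matches the top strand at positions 20–28, 73–81.
The reverse primer's reverse complement is CTACGCC, matching at positions 146–152.
Each forward site pairs with the reverse site to give a product ending at position 152: sizes 133, 80 bp.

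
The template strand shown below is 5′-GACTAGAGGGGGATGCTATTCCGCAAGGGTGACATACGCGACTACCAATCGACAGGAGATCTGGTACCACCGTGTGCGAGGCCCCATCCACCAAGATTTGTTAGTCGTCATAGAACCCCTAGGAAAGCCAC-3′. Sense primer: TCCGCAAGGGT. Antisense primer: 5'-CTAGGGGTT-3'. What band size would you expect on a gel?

103 bp

Forward primer TCCGCAAGGGT is found on the top strand at positions 20–30.
Reverse complement of the reverse primer: AACCCCTAG. This occurs on the top strand at positions 114–122.
The product runs from position 20 to position 122, so its length is 122 − 20 + 1 = 103 bp.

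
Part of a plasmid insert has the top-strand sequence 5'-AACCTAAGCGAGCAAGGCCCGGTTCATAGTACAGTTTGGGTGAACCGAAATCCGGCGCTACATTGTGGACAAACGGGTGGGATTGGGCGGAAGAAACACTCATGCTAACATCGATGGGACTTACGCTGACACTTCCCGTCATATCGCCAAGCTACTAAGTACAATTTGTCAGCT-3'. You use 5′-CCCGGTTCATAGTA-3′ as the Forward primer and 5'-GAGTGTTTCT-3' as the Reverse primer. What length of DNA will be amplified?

84 bp

The forward primer matches the template at positions 18–31.
Taking the reverse complement of GAGTGTTTCT gives AGAAACACTC, found at positions 92–101 on the template; the primer anneals here to the top strand with its 3' end pointing upstream.
Amplicon spans positions 18–101: 84 bp.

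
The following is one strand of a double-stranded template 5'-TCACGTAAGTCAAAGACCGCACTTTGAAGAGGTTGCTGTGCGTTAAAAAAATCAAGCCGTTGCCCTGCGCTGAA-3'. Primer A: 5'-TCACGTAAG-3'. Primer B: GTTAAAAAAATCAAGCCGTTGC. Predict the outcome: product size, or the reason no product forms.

Primer A (TCACGTAAG) matches the top strand at positions 1–9 (3' end points downstream).
Primer B (GTTAAAAAAATCAAGCCGTTGC) also matches the top strand directly, at positions 42–63 — its reverse complement GCAACGGCTTGATTTTTTTAAC is not present.
Both primers anneal to the bottom strand with 3' ends pointing the same way, so neither can prime synthesis back toward the other.

No product — both primers anneal to the same strand and extend in the same direction.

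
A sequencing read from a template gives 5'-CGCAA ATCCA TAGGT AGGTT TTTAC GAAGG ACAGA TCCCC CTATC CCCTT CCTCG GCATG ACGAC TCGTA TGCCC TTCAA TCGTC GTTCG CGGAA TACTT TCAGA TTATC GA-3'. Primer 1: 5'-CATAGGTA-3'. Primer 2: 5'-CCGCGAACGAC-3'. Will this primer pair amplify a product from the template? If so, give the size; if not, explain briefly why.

Primer 1 (CATAGGTA) matches the top strand at positions 9–16; it acts as a forward primer.
Primer 2's reverse complement is GTCGTTCGCGG, matching the top strand at positions 83–93; it acts as a reverse primer.
The 3' ends face each other across positions 9–93, giving an 85 bp product.

Yes — an 85 bp product.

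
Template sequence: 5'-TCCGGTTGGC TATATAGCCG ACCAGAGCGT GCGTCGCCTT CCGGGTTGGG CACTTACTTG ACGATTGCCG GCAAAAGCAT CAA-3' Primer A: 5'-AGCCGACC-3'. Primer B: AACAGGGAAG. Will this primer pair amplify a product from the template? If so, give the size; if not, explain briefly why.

No product — primer B has no binding site in the template.

Primer B (AACAGGGAAG) does not match the top strand, and its reverse complement CTTCCCTGTT does not match either.
With no annealing site for primer B, no amplification occurs.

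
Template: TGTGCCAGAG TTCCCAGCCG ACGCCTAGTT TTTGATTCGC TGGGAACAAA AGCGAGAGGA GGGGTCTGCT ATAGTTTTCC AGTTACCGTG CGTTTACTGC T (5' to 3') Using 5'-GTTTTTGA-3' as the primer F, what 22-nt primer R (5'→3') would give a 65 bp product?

5'-CGCACGGTAACTGGAAAACTAT-3'

The forward primer binds at positions 28–35, so a 65 bp product ends at position 28 + 65 − 1 = 92.
The reverse primer anneals to the top strand over positions 71–92, i.e. to ATAGTTTTCCAGTTACCGTGCG.
Its sequence written 5'→3' is the reverse complement: CGCACGGTAACTGGAAAACTAT.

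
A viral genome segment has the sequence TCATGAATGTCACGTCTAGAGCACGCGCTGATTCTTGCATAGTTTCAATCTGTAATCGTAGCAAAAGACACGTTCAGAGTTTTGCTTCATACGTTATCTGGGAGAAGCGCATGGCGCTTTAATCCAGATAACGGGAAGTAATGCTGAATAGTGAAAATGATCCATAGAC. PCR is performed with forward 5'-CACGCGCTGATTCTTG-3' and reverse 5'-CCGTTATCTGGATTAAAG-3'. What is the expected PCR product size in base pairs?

Scanning the template, CACGCGCTGATTCTTG occurs at positions 22–37; this primer anneals to the bottom strand there with its 3' end pointing downstream.
Taking the reverse complement of CCGTTATCTGGATTAAAG gives CTTTAATCCAGATAACGG, found at positions 117–134 on the template; the primer anneals here to the top strand with its 3' end pointing upstream.
The product runs from position 22 to position 134, so its length is 134 − 22 + 1 = 113 bp.

113 bp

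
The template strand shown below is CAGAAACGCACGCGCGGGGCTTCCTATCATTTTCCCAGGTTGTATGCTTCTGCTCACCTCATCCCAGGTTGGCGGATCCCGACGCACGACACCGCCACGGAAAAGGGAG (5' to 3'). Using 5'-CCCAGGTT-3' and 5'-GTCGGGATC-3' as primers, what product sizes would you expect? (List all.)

The forward primer CCCAGGTT matches the top strand at positions 34–41, 63–70.
The reverse primer's reverse complement is GATCCCGAC, matching at positions 75–83.
Each forward site pairs with the reverse site to give a product ending at position 83: sizes 50, 21 bp.

50 bp, 21 bp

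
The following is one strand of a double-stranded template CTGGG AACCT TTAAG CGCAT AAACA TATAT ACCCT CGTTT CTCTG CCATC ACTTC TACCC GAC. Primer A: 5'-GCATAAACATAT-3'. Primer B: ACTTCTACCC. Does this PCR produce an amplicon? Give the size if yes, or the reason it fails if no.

Primer A (GCATAAACATAT) matches the top strand at positions 17–28 (3' end points downstream).
Primer B (ACTTCTACCC) also matches the top strand directly, at positions 51–60 — its reverse complement GGGTAGAAGT is not present.
Both primers anneal to the bottom strand with 3' ends pointing the same way, so neither can prime synthesis back toward the other.

No product — both primers anneal to the same strand and extend in the same direction.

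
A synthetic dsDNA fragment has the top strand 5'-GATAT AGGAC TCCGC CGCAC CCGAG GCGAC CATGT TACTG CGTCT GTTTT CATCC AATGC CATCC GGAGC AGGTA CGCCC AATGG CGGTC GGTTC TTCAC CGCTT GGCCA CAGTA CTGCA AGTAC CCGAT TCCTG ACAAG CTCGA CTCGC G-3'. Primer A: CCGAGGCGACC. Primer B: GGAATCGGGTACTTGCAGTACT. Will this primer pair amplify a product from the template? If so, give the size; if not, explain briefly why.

Primer A (CCGAGGCGACC) matches the top strand at positions 21–31; it acts as a forward primer.
Primer B's reverse complement is AGTACTGCAAGTACCCGATTCC, matching the top strand at positions 112–133; it acts as a reverse primer.
The 3' ends face each other across positions 21–133, giving a 113 bp product.

Yes — a 113 bp product.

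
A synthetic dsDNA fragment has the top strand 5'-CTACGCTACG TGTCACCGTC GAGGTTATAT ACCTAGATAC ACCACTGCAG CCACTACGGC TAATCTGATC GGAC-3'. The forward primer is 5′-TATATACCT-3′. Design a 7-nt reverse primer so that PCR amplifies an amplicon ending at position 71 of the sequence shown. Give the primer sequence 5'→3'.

The forward primer binds at positions 26–34; the product's 3' end on the top strand is position 71.
The reverse primer anneals to the top strand over positions 65–71, i.e. to CTGATCG.
Its sequence written 5'→3' is the reverse complement: CGATCAG.

5'-CGATCAG-3'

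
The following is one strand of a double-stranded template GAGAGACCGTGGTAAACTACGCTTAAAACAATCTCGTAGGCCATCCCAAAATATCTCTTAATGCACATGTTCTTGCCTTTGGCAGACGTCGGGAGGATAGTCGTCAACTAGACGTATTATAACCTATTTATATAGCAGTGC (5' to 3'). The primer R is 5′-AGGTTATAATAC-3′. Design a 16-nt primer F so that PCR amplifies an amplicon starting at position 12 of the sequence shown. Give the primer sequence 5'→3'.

The reverse primer's reverse complement GTATTATAACCT matches the template at positions 114–125; the product starts at position 12.
The forward primer is identical to the top strand over positions 12–27: GTAAACTACGCTTAAA.

5'-GTAAACTACGCTTAAA-3'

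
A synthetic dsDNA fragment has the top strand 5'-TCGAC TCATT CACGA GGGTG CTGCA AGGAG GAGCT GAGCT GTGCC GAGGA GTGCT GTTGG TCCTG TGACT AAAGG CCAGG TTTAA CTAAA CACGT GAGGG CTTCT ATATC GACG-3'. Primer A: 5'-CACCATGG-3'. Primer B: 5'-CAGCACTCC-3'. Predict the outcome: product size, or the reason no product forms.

No product — primer A has no binding site in the template.

Primer A (CACCATGG) does not match the top strand, and its reverse complement CCATGGTG does not match either.
With no annealing site for primer A, no amplification occurs.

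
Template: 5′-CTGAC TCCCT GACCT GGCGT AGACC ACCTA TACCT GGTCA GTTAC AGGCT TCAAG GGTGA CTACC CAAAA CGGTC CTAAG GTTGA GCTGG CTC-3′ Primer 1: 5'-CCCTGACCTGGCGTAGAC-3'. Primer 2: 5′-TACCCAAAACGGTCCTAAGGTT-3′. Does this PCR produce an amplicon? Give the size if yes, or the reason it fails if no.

No product — both primers anneal to the same strand and extend in the same direction.

Primer 1 (CCCTGACCTGGCGTAGAC) matches the top strand at positions 7–24 (3' end points downstream).
Primer 2 (TACCCAAAACGGTCCTAAGGTT) also matches the top strand directly, at positions 62–83 — its reverse complement AACCTTAGGACCGTTTTGGGTA is not present.
Both primers anneal to the bottom strand with 3' ends pointing the same way, so neither can prime synthesis back toward the other.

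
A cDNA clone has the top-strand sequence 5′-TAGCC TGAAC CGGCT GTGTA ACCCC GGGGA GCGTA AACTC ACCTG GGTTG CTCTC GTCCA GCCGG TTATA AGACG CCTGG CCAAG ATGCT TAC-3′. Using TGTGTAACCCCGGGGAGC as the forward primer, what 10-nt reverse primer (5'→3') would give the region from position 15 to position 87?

The product's 3' end on the top strand is position 87.
The reverse primer anneals to the top strand over positions 78–87, i.e. to TGGCCAAGAT.
Its sequence written 5'→3' is the reverse complement: ATCTTGGCCA.

5'-ATCTTGGCCA-3'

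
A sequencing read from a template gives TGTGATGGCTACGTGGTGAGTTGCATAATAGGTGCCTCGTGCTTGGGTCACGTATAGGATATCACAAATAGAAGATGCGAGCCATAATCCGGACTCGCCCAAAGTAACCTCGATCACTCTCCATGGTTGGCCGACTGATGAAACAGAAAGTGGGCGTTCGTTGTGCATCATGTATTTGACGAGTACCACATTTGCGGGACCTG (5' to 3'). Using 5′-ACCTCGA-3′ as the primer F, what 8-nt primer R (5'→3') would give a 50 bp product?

5'-CGCCCACT-3'

The forward primer binds at positions 107–113, so a 50 bp product ends at position 107 + 50 − 1 = 156.
The reverse primer anneals to the top strand over positions 149–156, i.e. to AGTGGGCG.
Its sequence written 5'→3' is the reverse complement: CGCCCACT.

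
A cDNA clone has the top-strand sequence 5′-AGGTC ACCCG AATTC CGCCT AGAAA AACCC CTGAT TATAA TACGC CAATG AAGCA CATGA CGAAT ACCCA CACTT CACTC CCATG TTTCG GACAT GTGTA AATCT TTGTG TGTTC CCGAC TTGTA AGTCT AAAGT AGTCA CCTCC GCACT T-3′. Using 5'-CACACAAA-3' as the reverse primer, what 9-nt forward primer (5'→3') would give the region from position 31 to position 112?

5'-CTGATTATA-3'

The reverse primer's reverse complement TTTGTGTG matches the template at positions 105–112; the product starts at position 31.
The forward primer is identical to the top strand over positions 31–39: CTGATTATA.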